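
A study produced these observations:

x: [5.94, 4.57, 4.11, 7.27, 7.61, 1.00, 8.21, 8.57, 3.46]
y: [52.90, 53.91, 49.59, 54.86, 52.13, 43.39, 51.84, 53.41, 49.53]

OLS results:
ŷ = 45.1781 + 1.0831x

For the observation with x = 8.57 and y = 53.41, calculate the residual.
Residual = -1.0503

The residual is the difference between the actual value and the predicted value:

Residual = y - ŷ

Step 1: Calculate predicted value
ŷ = 45.1781 + 1.0831 × 8.57
ŷ = 54.4603

Step 2: Calculate residual
Residual = 53.41 - 54.4603
Residual = -1.0503

Interpretation: the model overestimates the actual value by 1.0503 at this point (negative residual → observation lies below the fitted line).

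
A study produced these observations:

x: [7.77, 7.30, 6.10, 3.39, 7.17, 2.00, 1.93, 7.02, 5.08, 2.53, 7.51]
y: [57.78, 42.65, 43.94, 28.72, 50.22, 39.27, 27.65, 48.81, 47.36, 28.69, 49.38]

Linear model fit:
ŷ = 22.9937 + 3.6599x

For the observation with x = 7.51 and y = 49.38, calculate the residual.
Residual = -1.0995

The residual is the difference between the actual value and the predicted value:

Residual = y - ŷ

Step 1: Calculate predicted value
ŷ = 22.9937 + 3.6599 × 7.51
ŷ = 50.4795

Step 2: Calculate residual
Residual = 49.38 - 50.4795
Residual = -1.0995

The residual is negative, so the observed y = 49.38 sits below the regression line (the line overestimates it by 1.0995).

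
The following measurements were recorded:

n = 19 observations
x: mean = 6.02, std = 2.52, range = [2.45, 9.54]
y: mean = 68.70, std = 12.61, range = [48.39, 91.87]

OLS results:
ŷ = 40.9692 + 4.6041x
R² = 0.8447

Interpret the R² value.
R² = 0.8447 means 84.47% of the variation in y is explained by the linear relationship with x. This indicates a strong fit.

R² = 1 − SS_res/SS_tot compares the residual scatter to the total scatter of y about its mean.

Here R² = 0.8447:
- Explained: 84.47% of the variation in y
- Unexplained (residual): 100% − 84.47% = 15.53%
- Rule of thumb (below 0.3 weak; 0.3 to below 0.7 moderate; 0.7 and above strong) → strong

Equivalently, for simple linear regression R² = r², so |r| = √0.8447 ≈ 0.9191.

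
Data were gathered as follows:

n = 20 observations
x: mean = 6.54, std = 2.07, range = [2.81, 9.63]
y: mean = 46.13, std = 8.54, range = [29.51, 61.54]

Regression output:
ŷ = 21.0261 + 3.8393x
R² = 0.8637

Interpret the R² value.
The model explains 86.37% of the variance in y (R² = 0.8637), leaving 13.63% unexplained; the fit is strong.

R² = 1 − SS_res/SS_tot compares the residual scatter to the total scatter of y about its mean.

Here R² = 0.8637:
- Explained: 86.37% of the variation in y
- Unexplained (residual): 100% − 86.37% = 13.63%
- Rule of thumb (below 0.3 weak; 0.3 to below 0.7 moderate; 0.7 and above strong) → strong

Note: R² says nothing about causation, and a high R² does not by itself mean the linear form is appropriate — check the residuals.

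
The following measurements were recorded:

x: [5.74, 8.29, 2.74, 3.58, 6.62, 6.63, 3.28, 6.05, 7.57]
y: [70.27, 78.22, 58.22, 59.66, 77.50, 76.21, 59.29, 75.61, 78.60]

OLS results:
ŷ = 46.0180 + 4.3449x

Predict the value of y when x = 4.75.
ŷ = 66.6563

x = 4.75 lies inside the observed range [2.74, 8.29], so the fitted equation applies directly:

ŷ = 46.0180 + 4.3449 × 4.75
ŷ = 46.0180 + 20.6383
ŷ = 66.6563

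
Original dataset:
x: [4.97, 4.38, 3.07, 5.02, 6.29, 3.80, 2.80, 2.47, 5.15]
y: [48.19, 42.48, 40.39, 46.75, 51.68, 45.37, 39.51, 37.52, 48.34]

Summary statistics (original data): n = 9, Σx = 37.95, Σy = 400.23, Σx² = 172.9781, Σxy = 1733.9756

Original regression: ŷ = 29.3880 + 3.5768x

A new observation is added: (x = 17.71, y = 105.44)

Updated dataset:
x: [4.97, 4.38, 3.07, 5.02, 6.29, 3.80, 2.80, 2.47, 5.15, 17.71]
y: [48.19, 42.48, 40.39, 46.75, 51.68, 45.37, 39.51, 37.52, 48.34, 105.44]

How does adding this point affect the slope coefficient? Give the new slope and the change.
New slope β₁ = 4.4495 versus 3.5768 before: a change of +0.8727 (+24.4%).

The new point has HIGH LEVERAGE: x = 17.71 is far from the original mean x̄ = 37.95/9 ≈ 4.22 (original range [2.47, 6.29]).

Step 1: Update the sums with the new point (n goes from 9 to 10)
Σx  = 37.95 + 17.71 = 55.66
Σy  = 400.23 + 105.44 = 505.67
Σx² = 172.9781 + 17.71² = 172.9781 + 313.6441 = 486.6222
Σxy = 1733.9756 + 17.71×105.44 = 1733.9756 + 1867.3424 = 3601.3180

Step 2: Recompute the slope with b₁ = (nΣxy − ΣxΣy) / (nΣx² − (Σx)²)
Numerator   = 10×3601.3180 − 55.66×505.67 = 36013.1800 − 28145.5922 = 7867.5878
Denominator = 10×486.6222 − 55.66² = 4866.2220 − 3098.0356 = 1768.1864
b₁(new) = 7867.5878 / 1768.1864 = 4.4495

(Same formula on the original sums: (9×1733.9756 − 37.95×400.23) / (9×172.9781 − 37.95²) = 417.0519 / 116.6004 = 3.5768, matching the given fit.)

Step 3: Change in slope
Δβ₁ = 4.4495 − 3.5768 = +0.8727
Relative change = +0.8727 / 3.5768 × 100% = +24.4%
→ the slope increases when the point is added.

A high-leverage point only changes the slope if it is off the original line; here y = 105.44 is above the original trend, so the slope increases.
In practice: examine leverage (hᵢ) and Cook's distance rather than deleting it automatically; refit with and without it and report both if conclusions differ.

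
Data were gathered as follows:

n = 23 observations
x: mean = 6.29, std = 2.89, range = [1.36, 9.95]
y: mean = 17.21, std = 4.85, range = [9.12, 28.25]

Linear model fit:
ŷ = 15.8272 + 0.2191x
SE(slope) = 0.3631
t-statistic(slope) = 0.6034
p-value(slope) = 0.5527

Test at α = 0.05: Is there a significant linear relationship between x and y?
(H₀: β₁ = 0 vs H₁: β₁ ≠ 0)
Fail to reject H₀: p-value = 0.5527 ≥ α = 0.05. The linear relationship is not significant at the 5% level.

Hypothesis test for the slope coefficient:

H₀: β₁ = 0 (no linear relationship)
H₁: β₁ ≠ 0 (linear relationship exists)

Test statistic: t = β̂₁ / SE(β̂₁) = 0.2191 / 0.3631 = 0.6034

p = 0.5527: how often a slope estimate this far from 0 (in SE units) would arise by chance if β₁ were truly 0.

Decision rule: reject H₀ if p-value < α.
p-value = 0.5527 ≥ α = 0.05 → fail to reject H₀.

There is not sufficient evidence at the 5% significance level to conclude that a linear relationship exists between x and y.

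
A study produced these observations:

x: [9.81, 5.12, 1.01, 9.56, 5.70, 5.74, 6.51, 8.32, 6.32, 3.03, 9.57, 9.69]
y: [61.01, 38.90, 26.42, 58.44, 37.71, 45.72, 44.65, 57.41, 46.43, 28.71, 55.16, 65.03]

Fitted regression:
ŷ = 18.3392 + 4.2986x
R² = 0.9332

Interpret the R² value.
About 93.32% of the variability in y is accounted for by the regression on x (R² = 0.9332) — a strong linear fit.

The coefficient of determination R² is the fraction of the total variation in y that the fitted line accounts for.

Here R² = 0.9332:
- Explained: 93.32% of the variation in y
- Unexplained (residual): 100% − 93.32% = 6.68%
- Rule of thumb (below 0.3 weak; 0.3 to below 0.7 moderate; 0.7 and above strong) → strong

Note: R² says nothing about causation, and a high R² does not by itself mean the linear form is appropriate — check the residuals.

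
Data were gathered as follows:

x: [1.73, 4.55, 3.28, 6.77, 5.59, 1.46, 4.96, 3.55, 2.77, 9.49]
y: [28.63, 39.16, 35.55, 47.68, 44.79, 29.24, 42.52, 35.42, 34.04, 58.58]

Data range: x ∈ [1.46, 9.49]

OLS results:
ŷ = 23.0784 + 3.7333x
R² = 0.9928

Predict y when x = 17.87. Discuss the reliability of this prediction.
ŷ = 89.7925 (extrapolation — x = 17.87 lies outside [1.46, 9.49], so reliability is low).

Prediction calculation:
ŷ = 23.0784 + 3.7333 × 17.87
ŷ = 89.7925

Reliability:
- Data range: x ∈ [1.46, 9.49]
- Prediction point: x = 17.87 is 8.38 units above the observed range → this is EXTRAPOLATION, not interpolation

Why that matters here:
- R² describes fit only over the sampled x values; it says nothing about behaviour beyond them
- Real relationships often flatten, saturate, or turn nonlinear at extremes

Report the number if required, but flag clearly that it is an extrapolation.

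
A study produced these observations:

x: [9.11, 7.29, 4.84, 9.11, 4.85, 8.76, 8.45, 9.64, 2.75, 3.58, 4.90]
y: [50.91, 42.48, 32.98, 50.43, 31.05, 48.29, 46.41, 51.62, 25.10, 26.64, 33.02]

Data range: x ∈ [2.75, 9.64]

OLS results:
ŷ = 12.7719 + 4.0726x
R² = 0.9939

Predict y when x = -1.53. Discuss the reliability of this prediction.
ŷ = 6.5408, but this is extrapolation (below the data range [2.75, 9.64]) and may be unreliable.

Prediction calculation:
ŷ = 12.7719 + 4.0726 × (-1.53)
ŷ = 6.5408

Reliability:
- Data range: x ∈ [2.75, 9.64]
- Prediction point: x = -1.53 is 4.28 units below the observed range → this is EXTRAPOLATION, not interpolation

Why that matters here:
- The standard error of prediction grows with (x − x̄)², and x = -1.53 is far from x̄ = 6.66
- The linear relationship may not hold outside the observed range

The R² = 0.9939 only validates the fit within [2.75, 9.64]; treat ŷ = 6.5408 with caution.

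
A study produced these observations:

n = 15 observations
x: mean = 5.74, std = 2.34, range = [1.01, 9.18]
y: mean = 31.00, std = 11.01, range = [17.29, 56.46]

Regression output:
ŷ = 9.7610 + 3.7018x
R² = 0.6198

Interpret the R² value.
The model explains 61.98% of the variance in y (R² = 0.6198), leaving 38.02% unexplained; the fit is moderate.

R² (coefficient of determination) measures the proportion of variance in y explained by the regression model.

Here R² = 0.6198:
- Explained: 61.98% of the variation in y
- Unexplained (residual): 100% − 61.98% = 38.02%
- Rule of thumb (below 0.3 weak; 0.3 to below 0.7 moderate; 0.7 and above strong) → moderate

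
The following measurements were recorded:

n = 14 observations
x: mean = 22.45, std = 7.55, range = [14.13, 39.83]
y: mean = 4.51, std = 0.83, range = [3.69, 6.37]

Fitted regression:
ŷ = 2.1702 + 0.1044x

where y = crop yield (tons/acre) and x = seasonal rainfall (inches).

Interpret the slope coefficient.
An increase of one inch in rainfall is associated with a 0.1044 tons/acre increase in predicted crop yield.

The slope coefficient β₁ = 0.1044 represents the marginal effect of rainfall on crop yield.

Interpretation:
- Rainfall up by 1 inch → predicted crop yield increases by 0.1044 tons/acre
- This is a linear approximation: the same per-unit change is assumed across the whole observed x range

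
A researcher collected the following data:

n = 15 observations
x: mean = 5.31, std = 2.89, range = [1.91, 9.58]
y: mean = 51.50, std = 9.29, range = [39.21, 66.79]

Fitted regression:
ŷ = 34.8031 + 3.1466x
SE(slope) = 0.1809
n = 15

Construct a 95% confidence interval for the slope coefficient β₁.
The 95% CI for β₁ is (2.7558, 3.5374)

Confidence interval for the slope:

The 95% CI for β₁ is: β̂₁ ± t*(α/2, n-2) × SE(β̂₁)

Step 1: Find critical t-value
- Confidence level = 0.95
- Degrees of freedom = n - 2 = 15 - 2 = 13
- t*(α/2, 13) = 2.1604

Step 2: Calculate margin of error
Margin = 2.1604 × 0.1809 = 0.3908

Step 3: Construct interval
CI = 3.1466 ± 0.3908
CI = (2.7558, 3.5374)

Interpretation: intervals built this way capture the true β₁ in 95% of repeated samples; here the plausible range for the per-unit effect of x on y is 2.7558 to 3.5374.
Both endpoints are positive, so the data support a genuinely positive slope at this confidence level.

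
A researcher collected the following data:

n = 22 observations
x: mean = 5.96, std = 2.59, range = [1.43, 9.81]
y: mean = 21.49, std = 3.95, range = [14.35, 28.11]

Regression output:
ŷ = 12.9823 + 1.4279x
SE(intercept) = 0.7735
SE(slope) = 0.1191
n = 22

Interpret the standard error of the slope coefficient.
SE(slope) = 0.1191 measures the uncertainty in the estimated slope. The coefficient is estimated precisely (SE/|β̂₁| = 8.3%).

SE(β̂₁) = 0.1191 says: if we drew many samples of n = 22 from the same population and refit each time, the fitted slopes would scatter with a standard deviation of roughly 0.1191 around the true β₁.

Relative precision:
- SE / |β̂₁| = 0.1191 / 1.4279 = 8.3%
- Rule of thumb (under 20%: precise; 20% to under 50%: moderately precise; 50% or more: imprecise) → precise

Link to interval estimation: a confidence interval for β₁ is β̂₁ ± t* × 0.1191, so SE sets the half-width per unit of t*.

What drives SE(β̂₁): more residual scatter → larger SE; larger n (here n = 22) → smaller SE; wider spread of x values → smaller SE.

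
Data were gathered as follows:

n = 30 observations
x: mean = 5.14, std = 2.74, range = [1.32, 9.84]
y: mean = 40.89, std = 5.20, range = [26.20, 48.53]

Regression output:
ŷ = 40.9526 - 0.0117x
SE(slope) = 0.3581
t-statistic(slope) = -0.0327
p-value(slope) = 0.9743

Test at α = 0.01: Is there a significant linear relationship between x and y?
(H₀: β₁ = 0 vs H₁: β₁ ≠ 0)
p-value = 0.9743 ≥ α = 0.01, so we fail to reject H₀. The relationship is not significant.

Hypothesis test for the slope coefficient:

H₀: β₁ = 0 (no linear relationship)
H₁: β₁ ≠ 0 (linear relationship exists)

Test statistic: t = β̂₁ / SE(β̂₁) = -0.0117 / 0.3581 = -0.0327

With df = 28, the two-sided p-value for |t| = 0.0327 is 0.9743.

Decision rule: reject H₀ if p-value < α.
p-value = 0.9743 ≥ α = 0.01 → fail to reject H₀.

Conclusion: the linear association between x and y is not significant at the 1% level.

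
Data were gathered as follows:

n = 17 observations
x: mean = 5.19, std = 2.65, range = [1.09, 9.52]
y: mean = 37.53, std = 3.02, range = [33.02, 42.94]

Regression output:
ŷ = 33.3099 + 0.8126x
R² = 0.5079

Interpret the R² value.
The model explains 50.79% of the variance in y (R² = 0.5079), leaving 49.21% unexplained; the fit is moderate.

The coefficient of determination R² is the fraction of the total variation in y that the fitted line accounts for.

Here R² = 0.5079:
- Explained: 50.79% of the variation in y
- Unexplained (residual): 100% − 50.79% = 49.21%
- Rule of thumb (below 0.3 weak; 0.3 to below 0.7 moderate; 0.7 and above strong) → moderate

Note: R² says nothing about causation, and a high R² does not by itself mean the linear form is appropriate — check the residuals.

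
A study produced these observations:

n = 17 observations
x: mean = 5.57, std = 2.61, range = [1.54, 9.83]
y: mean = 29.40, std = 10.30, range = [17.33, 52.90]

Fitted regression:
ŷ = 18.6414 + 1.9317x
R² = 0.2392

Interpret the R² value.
The model explains 23.92% of the variance in y (R² = 0.2392), leaving 76.08% unexplained; the fit is weak.

The coefficient of determination R² is the fraction of the total variation in y that the fitted line accounts for.

Here R² = 0.2392:
- Explained: 23.92% of the variation in y
- Unexplained (residual): 100% − 23.92% = 76.08%
- Rule of thumb (below 0.3 weak; 0.3 to below 0.7 moderate; 0.7 and above strong) → weak

Equivalently, for simple linear regression R² = r², so |r| = √0.2392 ≈ 0.4891.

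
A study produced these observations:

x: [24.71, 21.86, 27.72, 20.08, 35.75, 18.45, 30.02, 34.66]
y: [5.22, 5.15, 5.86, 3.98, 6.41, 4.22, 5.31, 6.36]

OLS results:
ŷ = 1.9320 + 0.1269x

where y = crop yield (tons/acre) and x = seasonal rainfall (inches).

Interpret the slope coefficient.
An increase of one inch in rainfall is associated with a 0.1269 tons/acre increase in predicted crop yield.

β₁ = 0.1269 is the change in predicted crop yield (tons/acre) per additional inch of rainfall.

Interpretation:
- Rainfall up by 1 inch → predicted crop yield increases by 0.1269 tons/acre
- This is a linear approximation: the same per-unit change is assumed across the whole observed x range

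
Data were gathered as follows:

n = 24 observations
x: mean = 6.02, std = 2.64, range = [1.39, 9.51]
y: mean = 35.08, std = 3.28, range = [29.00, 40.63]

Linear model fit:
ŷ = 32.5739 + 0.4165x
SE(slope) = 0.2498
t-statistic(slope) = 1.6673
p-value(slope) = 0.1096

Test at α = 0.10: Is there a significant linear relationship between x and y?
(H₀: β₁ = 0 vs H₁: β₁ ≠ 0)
Since p-value = 0.1096 ≥ α = 0.10, fail to reject H₀ — the slope is not significantly different from 0.

Hypothesis test for the slope coefficient:

H₀: β₁ = 0 (no linear relationship)
H₁: β₁ ≠ 0 (linear relationship exists)

Test statistic: t = β̂₁ / SE(β̂₁) = 0.4165 / 0.2498 = 1.6673

p = 0.1096: how often a slope estimate this far from 0 (in SE units) would arise by chance if β₁ were truly 0.

Decision rule: reject H₀ if p-value < α.
p-value = 0.1096 ≥ α = 0.10 → fail to reject H₀.

At α = 0.10 the data do not provide convincing evidence of a nonzero slope.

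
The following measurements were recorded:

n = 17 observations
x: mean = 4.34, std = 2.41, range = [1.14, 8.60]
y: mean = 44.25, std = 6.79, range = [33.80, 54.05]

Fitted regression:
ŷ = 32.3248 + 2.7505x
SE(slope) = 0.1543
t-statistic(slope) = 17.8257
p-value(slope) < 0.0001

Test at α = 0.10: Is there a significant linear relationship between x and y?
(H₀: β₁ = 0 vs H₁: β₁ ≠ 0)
Since p-value < 0.0001 < α = 0.10, reject H₀ — the slope is significantly different from 0.

Hypothesis test for the slope coefficient:

H₀: β₁ = 0 (no linear relationship)
H₁: β₁ ≠ 0 (linear relationship exists)

Test statistic: t = β̂₁ / SE(β̂₁) = 2.7505 / 0.1543 = 17.8257

p < 0.0001: how often a slope estimate this far from 0 (in SE units) would arise by chance if β₁ were truly 0.

Decision rule: reject H₀ if p-value < α.
p-value < 0.0001 < α = 0.10 → reject H₀.

There is sufficient evidence at the 10% significance level to conclude that a linear relationship exists between x and y.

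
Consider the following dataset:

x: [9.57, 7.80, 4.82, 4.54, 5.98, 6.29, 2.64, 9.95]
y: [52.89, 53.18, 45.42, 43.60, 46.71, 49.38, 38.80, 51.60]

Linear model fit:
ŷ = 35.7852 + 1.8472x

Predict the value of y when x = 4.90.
ŷ = 44.8365

To predict y for x = 4.90, substitute into the regression equation:

ŷ = 35.7852 + 1.8472 × 4.90
ŷ = 35.7852 + 9.0513
ŷ = 44.8365

This is the fitted mean response at that x — an individual observation would come with a wider prediction interval.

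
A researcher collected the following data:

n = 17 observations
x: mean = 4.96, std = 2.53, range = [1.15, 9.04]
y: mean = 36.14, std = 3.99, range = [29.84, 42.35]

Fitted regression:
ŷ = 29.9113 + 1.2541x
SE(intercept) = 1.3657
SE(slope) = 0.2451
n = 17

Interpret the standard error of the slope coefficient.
SE(slope) = 0.2451 measures the uncertainty in the estimated slope. The coefficient is estimated precisely (SE/|β̂₁| = 19.5%).

What SE measures:
- The standard error quantifies the sampling variability of the coefficient estimate
- It is the estimated standard deviation of β̂₁ across hypothetical repeated samples of the same size
- Smaller SE → more precise estimate

Relative precision:
- SE / |β̂₁| = 0.2451 / 1.2541 = 19.5%
- Rule of thumb (under 20%: precise; 20% to under 50%: moderately precise; 50% or more: imprecise) → precise

Rough 95% range (±2 SE): 1.2541 ± 0.4902 → (0.7639, 1.7443).

What drives SE(β̂₁): larger n (here n = 17) → smaller SE; wider spread of x values → smaller SE; more residual scatter → larger SE.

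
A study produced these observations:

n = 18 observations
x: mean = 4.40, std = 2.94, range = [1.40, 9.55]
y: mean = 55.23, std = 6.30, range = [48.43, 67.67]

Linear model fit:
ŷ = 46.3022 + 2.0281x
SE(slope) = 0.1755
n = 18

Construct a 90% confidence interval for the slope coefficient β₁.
The 90% CI for β₁ is (1.7217, 2.3345)

Confidence interval for the slope:

The 90% CI for β₁ is: β̂₁ ± t*(α/2, n-2) × SE(β̂₁)

Step 1: Find critical t-value
- Confidence level = 0.9
- Degrees of freedom = n - 2 = 18 - 2 = 16
- t*(α/2, 16) = 1.7459

Step 2: Calculate margin of error
Margin = 1.7459 × 0.1755 = 0.3064

Step 3: Construct interval
CI = 2.0281 ± 0.3064
CI = (1.7217, 2.3345)

Interpretation: We are 90% confident that the true slope β₁ lies between 1.7217 and 2.3345.
Since 0 is outside the interval, a two-sided test at α = 0.10 would reject H₀: β₁ = 0.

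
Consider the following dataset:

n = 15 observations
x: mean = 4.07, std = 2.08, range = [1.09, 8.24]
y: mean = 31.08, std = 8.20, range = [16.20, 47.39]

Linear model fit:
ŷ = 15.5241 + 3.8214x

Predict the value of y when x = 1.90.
ŷ = 22.7848

To predict y for x = 1.90, substitute into the regression equation:

ŷ = 15.5241 + 3.8214 × 1.90
ŷ = 15.5241 + 7.2607
ŷ = 22.7848

This is the fitted mean response at that x — an individual observation would come with a wider prediction interval.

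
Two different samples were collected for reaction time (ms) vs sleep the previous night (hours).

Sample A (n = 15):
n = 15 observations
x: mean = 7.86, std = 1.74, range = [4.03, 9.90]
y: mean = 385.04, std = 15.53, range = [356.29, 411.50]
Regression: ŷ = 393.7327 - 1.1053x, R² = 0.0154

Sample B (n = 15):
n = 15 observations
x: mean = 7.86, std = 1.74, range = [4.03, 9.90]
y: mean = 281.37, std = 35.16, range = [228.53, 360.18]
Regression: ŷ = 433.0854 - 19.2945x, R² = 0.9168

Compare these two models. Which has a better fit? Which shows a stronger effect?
Model B has the better fit (R² = 0.9168 vs 0.0154). Model B shows the stronger effect (|β₁| = 19.2945 vs 1.1053).

Model Comparison:

Goodness of fit (R²):
- Model A: R² = 0.0154 → 1.54% of variance in reaction time explained
- Model B: R² = 0.9168 → 91.68% of variance in reaction time explained
- 0.9168 > 0.0154 → Model B has the better fit

Which has the larger per-hour effect? (|β₁|)
- Model A: β₁ = -1.1053 → predicted reaction time falls 1.1053 ms per additional hour of sleep
- Model B: β₁ = -19.2945 → predicted reaction time falls 19.2945 ms per additional hour of sleep
- |-1.1053| < |-19.2945| → Model B shows the stronger marginal effect

Note: A better fit (higher R²) doesn't necessarily mean a more important relationship.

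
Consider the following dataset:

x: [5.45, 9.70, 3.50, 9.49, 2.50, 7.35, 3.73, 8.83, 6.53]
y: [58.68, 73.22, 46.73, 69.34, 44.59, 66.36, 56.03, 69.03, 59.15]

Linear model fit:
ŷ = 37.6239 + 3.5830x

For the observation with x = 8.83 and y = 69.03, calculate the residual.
Residual = -0.2318

The residual is the difference between the actual value and the predicted value:

Residual = y - ŷ

Step 1: Calculate predicted value
ŷ = 37.6239 + 3.5830 × 8.83
ŷ = 69.2618

Step 2: Calculate residual
Residual = 69.03 - 69.2618
Residual = -0.2318

Interpretation: the model overestimates the actual value by 0.2318 at this point (negative residual → observation lies below the fitted line).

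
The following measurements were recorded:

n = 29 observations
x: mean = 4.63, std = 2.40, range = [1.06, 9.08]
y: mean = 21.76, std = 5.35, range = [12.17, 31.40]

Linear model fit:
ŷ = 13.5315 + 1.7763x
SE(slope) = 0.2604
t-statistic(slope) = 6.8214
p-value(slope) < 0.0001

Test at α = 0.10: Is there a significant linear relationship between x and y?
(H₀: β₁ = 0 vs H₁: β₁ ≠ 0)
Reject H₀: p-value < 0.0001 < α = 0.10. The linear relationship is significant at the 10% level.

Hypothesis test for the slope coefficient:

H₀: β₁ = 0 (no linear relationship)
H₁: β₁ ≠ 0 (linear relationship exists)

Test statistic: t = β̂₁ / SE(β̂₁) = 1.7763 / 0.2604 = 6.8214

The p-value (<0.0001) is the probability, under H₀, of a t-statistic at least as extreme as |t| = 6.8214 (two-sided, df = n − 2 = 27).

Decision rule: reject H₀ if p-value < α.
p-value < 0.0001 < α = 0.10 → reject H₀.

There is sufficient evidence at the 10% significance level to conclude that a linear relationship exists between x and y.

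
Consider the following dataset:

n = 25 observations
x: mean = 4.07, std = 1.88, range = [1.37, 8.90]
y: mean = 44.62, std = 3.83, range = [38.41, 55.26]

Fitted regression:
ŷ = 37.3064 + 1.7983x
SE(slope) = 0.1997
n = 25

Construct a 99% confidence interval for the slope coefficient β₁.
The 99% CI for β₁ is (1.2377, 2.3589)

Confidence interval for the slope:

The 99% CI for β₁ is: β̂₁ ± t*(α/2, n-2) × SE(β̂₁)

Step 1: Find critical t-value
- Confidence level = 0.99
- Degrees of freedom = n - 2 = 25 - 2 = 23
- t*(α/2, 23) = 2.8073

Step 2: Calculate margin of error
Margin = 2.8073 × 0.1997 = 0.5606

Step 3: Construct interval
CI = 1.7983 ± 0.5606
CI = (1.2377, 2.3589)

Interpretation: intervals built this way capture the true β₁ in 99% of repeated samples; here the plausible range for the per-unit effect of x on y is 1.2377 to 2.3589.
The interval does not include 0, suggesting a significant linear relationship.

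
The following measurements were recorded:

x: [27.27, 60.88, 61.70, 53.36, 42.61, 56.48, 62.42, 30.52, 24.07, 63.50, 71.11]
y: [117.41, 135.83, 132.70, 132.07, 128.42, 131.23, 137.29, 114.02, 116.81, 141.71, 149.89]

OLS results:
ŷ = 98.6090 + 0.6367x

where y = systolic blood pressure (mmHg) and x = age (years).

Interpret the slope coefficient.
An increase of one year in age is associated with a 0.6367 mmHg increase in predicted blood pressure.

β₁ = 0.6367 is the change in predicted blood pressure (mmHg) per additional year of age.

Interpretation:
- Age up by 1 year → predicted blood pressure increases by 0.6367 mmHg
- The effect is assumed constant over the observed range of x (linearity)

The intercept β₀ = 98.6090 is the predicted blood pressure when age = 0; since the smallest observed x is 24.07, this is an extrapolation and mainly anchors the line.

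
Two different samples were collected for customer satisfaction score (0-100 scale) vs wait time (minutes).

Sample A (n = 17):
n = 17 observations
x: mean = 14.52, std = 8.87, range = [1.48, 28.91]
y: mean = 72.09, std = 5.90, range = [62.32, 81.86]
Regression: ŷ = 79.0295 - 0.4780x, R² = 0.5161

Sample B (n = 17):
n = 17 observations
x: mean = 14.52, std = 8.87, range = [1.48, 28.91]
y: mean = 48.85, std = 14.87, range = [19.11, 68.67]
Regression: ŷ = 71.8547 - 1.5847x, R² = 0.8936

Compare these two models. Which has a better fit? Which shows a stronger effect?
Model B has the better fit (R² = 0.8936 vs 0.5161). Model B shows the stronger effect (|β₁| = 1.5847 vs 0.4780).

Model Comparison:

Fit — compare R²:
- Model A: R² = 0.5161 → 51.61% of variance in satisfaction score explained
- Model B: R² = 0.8936 → 89.36% of variance in satisfaction score explained
- 0.8936 > 0.5161 → Model B has the better fit

Strength of effect — compare |β₁|:
- Model A: β₁ = -0.4780 → predicted satisfaction score falls 0.4780 points per additional minute of wait time
- Model B: β₁ = -1.5847 → predicted satisfaction score falls 1.5847 points per additional minute of wait time
- |-0.4780| < |-1.5847| → Model B shows the stronger marginal effect

Note: A steeper slope doesn't make a better model if the scatter around the line is large.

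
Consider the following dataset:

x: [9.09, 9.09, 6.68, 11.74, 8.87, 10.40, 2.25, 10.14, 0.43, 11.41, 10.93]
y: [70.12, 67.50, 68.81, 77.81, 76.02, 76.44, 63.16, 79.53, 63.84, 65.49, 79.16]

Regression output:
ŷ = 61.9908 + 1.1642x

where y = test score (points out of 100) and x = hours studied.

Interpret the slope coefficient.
For each additional hour of study time, predicted test score increases by approximately 1.1642 points.

β₁ = 1.1642 is the change in predicted test score (points) per additional hour of study time.

Interpretation:
- Study time up by 1 hour → predicted test score increases by 1.1642 points
- The effect is assumed constant over the observed range of x (linearity)
- The sign (+) gives the direction; the magnitude 1.1642 gives the size of the effect per hour

(β₀ = 61.9908 is the fitted value at x = 0 and is not part of the slope interpretation.)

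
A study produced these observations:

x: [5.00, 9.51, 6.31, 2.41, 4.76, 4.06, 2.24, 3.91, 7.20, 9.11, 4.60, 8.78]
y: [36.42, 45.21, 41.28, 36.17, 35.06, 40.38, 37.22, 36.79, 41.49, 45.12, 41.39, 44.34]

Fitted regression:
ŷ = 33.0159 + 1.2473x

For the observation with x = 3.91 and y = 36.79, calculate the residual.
Residual = -1.1028

The residual is the difference between the actual value and the predicted value:

Residual = y - ŷ

Step 1: Calculate predicted value
ŷ = 33.0159 + 1.2473 × 3.91
ŷ = 37.8928

Step 2: Calculate residual
Residual = 36.79 - 37.8928
Residual = -1.1028

Interpretation: the model overestimates the actual value by 1.1028 at this point (negative residual → observation lies below the fitted line).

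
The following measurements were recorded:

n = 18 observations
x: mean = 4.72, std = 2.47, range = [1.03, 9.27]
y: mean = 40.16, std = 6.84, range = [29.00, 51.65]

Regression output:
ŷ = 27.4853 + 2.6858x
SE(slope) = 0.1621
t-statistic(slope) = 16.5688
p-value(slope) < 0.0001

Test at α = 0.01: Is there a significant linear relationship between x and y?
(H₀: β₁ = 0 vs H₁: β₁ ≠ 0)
Reject H₀: p-value < 0.0001 < α = 0.01. The linear relationship is significant at the 1% level.

Hypothesis test for the slope coefficient:

H₀: β₁ = 0 (no linear relationship)
H₁: β₁ ≠ 0 (linear relationship exists)

Test statistic: t = β̂₁ / SE(β̂₁) = 2.6858 / 0.1621 = 16.5688

p < 0.0001: how often a slope estimate this far from 0 (in SE units) would arise by chance if β₁ were truly 0.

Decision rule: reject H₀ if p-value < α.
p-value < 0.0001 < α = 0.01 → reject H₀.

There is sufficient evidence at the 1% significance level to conclude that a linear relationship exists between x and y.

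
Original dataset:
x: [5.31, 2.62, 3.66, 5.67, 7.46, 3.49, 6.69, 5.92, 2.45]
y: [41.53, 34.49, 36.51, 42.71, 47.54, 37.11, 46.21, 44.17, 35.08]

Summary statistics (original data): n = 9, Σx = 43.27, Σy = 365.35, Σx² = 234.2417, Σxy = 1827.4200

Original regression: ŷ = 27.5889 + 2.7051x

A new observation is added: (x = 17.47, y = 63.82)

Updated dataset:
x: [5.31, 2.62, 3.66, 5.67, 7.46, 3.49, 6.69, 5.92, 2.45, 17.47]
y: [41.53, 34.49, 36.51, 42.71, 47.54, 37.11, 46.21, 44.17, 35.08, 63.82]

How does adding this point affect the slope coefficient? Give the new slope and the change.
New slope β₁ = 1.9681 versus 2.7051 before: a change of -0.7370 (-27.2%).

x = 17.47 lies well outside the original x-range [2.45, 7.46] (x̄ ≈ 4.81), so this observation has high leverage and can move the slope substantially.

Step 1: Update the sums with the new point (n goes from 9 to 10)
Σx  = 43.27 + 17.47 = 60.74
Σy  = 365.35 + 63.82 = 429.17
Σx² = 234.2417 + 17.47² = 234.2417 + 305.2009 = 539.4426
Σxy = 1827.4200 + 17.47×63.82 = 1827.4200 + 1114.9354 = 2942.3554

Step 2: Recompute the slope with b₁ = (nΣxy − ΣxΣy) / (nΣx² − (Σx)²)
Numerator   = 10×2942.3554 − 60.74×429.17 = 29423.5540 − 26067.7858 = 3355.7682
Denominator = 10×539.4426 − 60.74² = 5394.4260 − 3689.3476 = 1705.0784
b₁(new) = 3355.7682 / 1705.0784 = 1.9681

(Same formula on the original sums: (9×1827.4200 − 43.27×365.35) / (9×234.2417 − 43.27²) = 638.0855 / 235.8824 = 2.7051, matching the given fit.)

Step 3: Change in slope
Δβ₁ = 1.9681 − 2.7051 = -0.7370
Relative change = -0.7370 / 2.7051 × 100% = -27.2%
→ the slope decreases when the point is added.

Because the point sits below the extension of the original line at a high-leverage x, it tilts the fit down.
In practice: refit with and without it and report both if conclusions differ; investigate whether it comes from the same population as the rest of the sample.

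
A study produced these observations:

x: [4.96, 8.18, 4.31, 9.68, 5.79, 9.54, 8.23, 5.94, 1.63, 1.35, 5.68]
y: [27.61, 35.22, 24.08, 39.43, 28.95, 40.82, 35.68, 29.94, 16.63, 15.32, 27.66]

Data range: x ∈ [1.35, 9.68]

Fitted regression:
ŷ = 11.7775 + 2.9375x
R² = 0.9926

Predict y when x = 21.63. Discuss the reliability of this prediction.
ŷ = 75.3156 (extrapolation — x = 21.63 lies outside [1.35, 9.68], so reliability is low).

Prediction calculation:
ŷ = 11.7775 + 2.9375 × 21.63
ŷ = 75.3156

Reliability:
- Data range: x ∈ [1.35, 9.68]
- Prediction point: x = 21.63 is 11.95 units above the observed range → this is EXTRAPOLATION, not interpolation

Why that matters here:
- The linear relationship may not hold outside the observed range
- R² describes fit only over the sampled x values; it says nothing about behaviour beyond them
- The standard error of prediction grows with (x − x̄)², and x = 21.63 is far from x̄ = 5.94

A defensible statement: 'if the linear trend continued to x = 21.63, y would be about 75.3156' — the premise is untested.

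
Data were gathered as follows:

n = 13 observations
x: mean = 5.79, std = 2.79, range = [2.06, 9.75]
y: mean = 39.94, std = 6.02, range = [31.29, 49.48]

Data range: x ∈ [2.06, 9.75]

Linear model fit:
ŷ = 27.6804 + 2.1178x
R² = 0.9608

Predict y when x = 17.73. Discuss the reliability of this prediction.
ŷ = 65.2290 (extrapolation — x = 17.73 lies outside [2.06, 9.75], so reliability is low).

Prediction calculation:
ŷ = 27.6804 + 2.1178 × 17.73
ŷ = 65.2290

Reliability:
- Data range: x ∈ [2.06, 9.75]
- Prediction point: x = 17.73 is 7.98 units above the observed range → this is EXTRAPOLATION, not interpolation

Why that matters here:
- The linear relationship may not hold outside the observed range
- The standard error of prediction grows with (x − x̄)², and x = 17.73 is far from x̄ = 5.79
- There are no observations near this x to validate the fitted line there

The R² = 0.9608 only validates the fit within [2.06, 9.75]; treat ŷ = 65.2290 with caution.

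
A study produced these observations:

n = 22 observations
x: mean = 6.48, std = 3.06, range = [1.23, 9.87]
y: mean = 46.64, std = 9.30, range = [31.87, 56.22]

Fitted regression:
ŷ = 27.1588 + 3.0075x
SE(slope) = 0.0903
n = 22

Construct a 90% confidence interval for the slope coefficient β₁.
The 90% CI for β₁ is (2.8518, 3.1632)

Confidence interval for the slope:

The 90% CI for β₁ is: β̂₁ ± t*(α/2, n-2) × SE(β̂₁)

Step 1: Find critical t-value
- Confidence level = 0.9
- Degrees of freedom = n - 2 = 22 - 2 = 20
- t*(α/2, 20) = 1.7247

Step 2: Calculate margin of error
Margin = 1.7247 × 0.0903 = 0.1557

Step 3: Construct interval
CI = 3.0075 ± 0.1557
CI = (2.8518, 3.1632)

Interpretation: intervals built this way capture the true β₁ in 90% of repeated samples; here the plausible range for the per-unit effect of x on y is 2.8518 to 3.1632.
Both endpoints are positive, so the data support a genuinely positive slope at this confidence level.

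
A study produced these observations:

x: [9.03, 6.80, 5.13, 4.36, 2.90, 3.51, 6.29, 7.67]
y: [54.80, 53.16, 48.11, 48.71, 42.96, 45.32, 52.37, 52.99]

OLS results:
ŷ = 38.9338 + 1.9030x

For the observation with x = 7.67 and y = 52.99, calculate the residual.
Residual = -0.5398

The residual is the difference between the actual value and the predicted value:

Residual = y - ŷ

Step 1: Calculate predicted value
ŷ = 38.9338 + 1.9030 × 7.67
ŷ = 53.5298

Step 2: Calculate residual
Residual = 52.99 - 53.5298
Residual = -0.5398

Sign check: y < ŷ, so the point is below the line and the fit overestimates here.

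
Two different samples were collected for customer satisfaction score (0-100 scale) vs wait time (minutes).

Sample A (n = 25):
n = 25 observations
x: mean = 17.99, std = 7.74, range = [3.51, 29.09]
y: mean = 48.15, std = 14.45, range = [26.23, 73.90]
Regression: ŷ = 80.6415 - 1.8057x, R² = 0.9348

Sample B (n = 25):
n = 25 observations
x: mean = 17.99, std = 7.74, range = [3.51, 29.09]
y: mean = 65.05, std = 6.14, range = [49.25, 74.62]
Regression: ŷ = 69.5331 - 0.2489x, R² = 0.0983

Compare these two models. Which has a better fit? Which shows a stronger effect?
Model A has the better fit (R² = 0.9348 vs 0.0983). Model A shows the stronger effect (|β₁| = 1.8057 vs 0.2489).

Model Comparison:

Fit — compare R²:
- Model A: R² = 0.9348 → 93.48% of variance in satisfaction score explained
- Model B: R² = 0.0983 → 9.83% of variance in satisfaction score explained
- 0.9348 > 0.0983 → Model A has the better fit

Strength of effect — compare |β₁|:
- Model A: β₁ = -1.8057 → predicted satisfaction score falls 1.8057 points per additional minute of wait time
- Model B: β₁ = -0.2489 → predicted satisfaction score falls 0.2489 points per additional minute of wait time
- |-1.8057| > |-0.2489| → Model A shows the stronger marginal effect

Note: The two samples could reflect different populations, time periods, or measurement quality.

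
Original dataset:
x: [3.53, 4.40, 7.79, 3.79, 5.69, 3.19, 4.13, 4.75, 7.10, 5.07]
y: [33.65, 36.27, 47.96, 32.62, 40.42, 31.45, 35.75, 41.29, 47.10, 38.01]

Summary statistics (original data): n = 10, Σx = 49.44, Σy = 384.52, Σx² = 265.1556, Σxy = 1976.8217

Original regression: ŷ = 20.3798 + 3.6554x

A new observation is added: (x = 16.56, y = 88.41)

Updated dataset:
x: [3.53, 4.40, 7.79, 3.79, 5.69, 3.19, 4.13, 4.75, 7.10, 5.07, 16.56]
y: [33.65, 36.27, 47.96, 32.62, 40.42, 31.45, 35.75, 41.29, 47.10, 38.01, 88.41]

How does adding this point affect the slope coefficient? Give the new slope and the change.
The slope changes from 3.6554 to 4.2075 (change of +0.5521, or +15.1%).

x = 16.56 lies well outside the original x-range [3.19, 7.79] (x̄ ≈ 4.94), so this observation has high leverage and can move the slope substantially.

Step 1: Update the sums with the new point (n goes from 10 to 11)
Σx  = 49.44 + 16.56 = 66.00
Σy  = 384.52 + 88.41 = 472.93
Σx² = 265.1556 + 16.56² = 265.1556 + 274.2336 = 539.3892
Σxy = 1976.8217 + 16.56×88.41 = 1976.8217 + 1464.0696 = 3440.8913

Step 2: Recompute the slope with b₁ = (nΣxy − ΣxΣy) / (nΣx² − (Σx)²)
Numerator   = 11×3440.8913 − 66.00×472.93 = 37849.8043 − 31213.3800 = 6636.4243
Denominator = 11×539.3892 − 66.00² = 5933.2812 − 4356.0000 = 1577.2812
b₁(new) = 6636.4243 / 1577.2812 = 4.2075

(Same formula on the original sums: (10×1976.8217 − 49.44×384.52) / (10×265.1556 − 49.44²) = 757.5482 / 207.2424 = 3.6554, matching the given fit.)

Step 3: Change in slope
Δβ₁ = 4.2075 − 3.6554 = +0.5521
Relative change = +0.5521 / 3.6554 × 100% = +15.1%
→ the slope increases when the point is added.

A high-leverage point only changes the slope if it is off the original line; here y = 88.41 is above the original trend, so the slope increases.
In practice: investigate whether it comes from the same population as the rest of the sample; refit with and without it and report both if conclusions differ.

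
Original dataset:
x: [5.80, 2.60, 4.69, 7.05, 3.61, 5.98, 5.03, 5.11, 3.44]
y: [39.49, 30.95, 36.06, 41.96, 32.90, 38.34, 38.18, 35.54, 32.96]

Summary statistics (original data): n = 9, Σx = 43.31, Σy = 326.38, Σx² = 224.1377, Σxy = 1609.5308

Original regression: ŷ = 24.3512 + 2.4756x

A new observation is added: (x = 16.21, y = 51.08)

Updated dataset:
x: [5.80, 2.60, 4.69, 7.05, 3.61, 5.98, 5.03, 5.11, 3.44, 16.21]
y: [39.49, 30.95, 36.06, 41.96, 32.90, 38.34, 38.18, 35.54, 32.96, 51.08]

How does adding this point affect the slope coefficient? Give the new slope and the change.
Adding the point moves β₁ from 2.4756 to 1.4392, i.e. it decreases by 1.0364 (-41.9%).

The new point has HIGH LEVERAGE: x = 16.21 is far from the original mean x̄ = 43.31/9 ≈ 4.81 (original range [2.60, 7.05]).

Step 1: Update the sums with the new point (n goes from 9 to 10)
Σx  = 43.31 + 16.21 = 59.52
Σy  = 326.38 + 51.08 = 377.46
Σx² = 224.1377 + 16.21² = 224.1377 + 262.7641 = 486.9018
Σxy = 1609.5308 + 16.21×51.08 = 1609.5308 + 828.0068 = 2437.5376

Step 2: Recompute the slope with b₁ = (nΣxy − ΣxΣy) / (nΣx² − (Σx)²)
Numerator   = 10×2437.5376 − 59.52×377.46 = 24375.3760 − 22466.4192 = 1908.9568
Denominator = 10×486.9018 − 59.52² = 4869.0180 − 3542.6304 = 1326.3876
b₁(new) = 1908.9568 / 1326.3876 = 1.4392

(Same formula on the original sums: (9×1609.5308 − 43.31×326.38) / (9×224.1377 − 43.31²) = 350.2594 / 141.4832 = 2.4756, matching the given fit.)

Step 3: Change in slope
Δβ₁ = 1.4392 − 2.4756 = -1.0364
Relative change = -1.0364 / 2.4756 × 100% = -41.9%
→ the slope decreases when the point is added.

Because the point sits below the extension of the original line at a high-leverage x, it tilts the fit down.
In practice: examine leverage (hᵢ) and Cook's distance rather than deleting it automatically; investigate whether it comes from the same population as the rest of the sample.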